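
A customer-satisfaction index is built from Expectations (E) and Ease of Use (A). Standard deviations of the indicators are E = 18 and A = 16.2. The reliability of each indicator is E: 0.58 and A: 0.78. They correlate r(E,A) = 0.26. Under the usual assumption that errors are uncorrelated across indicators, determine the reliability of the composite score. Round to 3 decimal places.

0.737

Var(E+A) = 18² + 16.2² + 2·[18·16.2·0.26] = 586.44 + 151.632 = 738.072.
Under uncorrelated errors the observed covariances equal the true-score covariances, so only the own-variance terms attenuate.
True-score variance = [18²·0.58 + 16.2²·0.78] + 151.632 = 392.623 + 151.632 = 544.255.
Reliability = 544.255 / 738.072 = 0.737.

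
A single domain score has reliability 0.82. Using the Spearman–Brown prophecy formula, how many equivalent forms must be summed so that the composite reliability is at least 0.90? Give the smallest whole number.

k ≥ ρ*(1−ρ₁)/(ρ₁(1−ρ*)) = 0.90·0.18 / (0.82·0.10) = 1.976.
Smallest integer k = 2.

2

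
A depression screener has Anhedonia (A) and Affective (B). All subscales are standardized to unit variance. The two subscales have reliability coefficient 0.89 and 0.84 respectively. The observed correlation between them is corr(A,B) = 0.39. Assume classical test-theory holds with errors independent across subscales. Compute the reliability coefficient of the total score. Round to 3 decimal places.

Var(A+B) = 2 + 2·[0.39] = 2 + 0.78 = 2.78.
Under uncorrelated errors the observed covariances equal the true-score covariances, so only the own-variance terms attenuate.
True-score variance = [0.89 + 0.84] + 0.78 = 1.73 + 0.78 = 2.51.
Reliability = 2.51 / 2.78 = 0.903.

0.903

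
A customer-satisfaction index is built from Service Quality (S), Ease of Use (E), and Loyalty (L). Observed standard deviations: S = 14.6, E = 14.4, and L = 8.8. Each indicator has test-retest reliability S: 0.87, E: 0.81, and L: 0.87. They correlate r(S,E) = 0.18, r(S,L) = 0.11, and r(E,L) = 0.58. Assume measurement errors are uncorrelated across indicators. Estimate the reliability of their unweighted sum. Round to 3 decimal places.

0.897

Var(S+E+L) = 14.6² + 14.4² + 8.8² + 2·[14.6·14.4·0.18 + 14.6·8.8·0.11 + 14.4·8.8·0.58] = 497.96 + 250.947 = 748.907.
Under uncorrelated errors the observed covariances equal the true-score covariances, so only the own-variance terms attenuate.
True-score variance = [14.6²·0.87 + 14.4²·0.81 + 8.8²·0.87] + 250.947 = 420.784 + 250.947 = 671.731.
Reliability = 671.731 / 748.907 = 0.897.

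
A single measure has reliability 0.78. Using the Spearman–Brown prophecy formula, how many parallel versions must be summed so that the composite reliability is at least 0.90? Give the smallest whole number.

k ≥ ρ*(1−ρ₁)/(ρ₁(1−ρ*)) = 0.90·0.22 / (0.78·0.10) = 2.538.
Smallest integer k = 3.

3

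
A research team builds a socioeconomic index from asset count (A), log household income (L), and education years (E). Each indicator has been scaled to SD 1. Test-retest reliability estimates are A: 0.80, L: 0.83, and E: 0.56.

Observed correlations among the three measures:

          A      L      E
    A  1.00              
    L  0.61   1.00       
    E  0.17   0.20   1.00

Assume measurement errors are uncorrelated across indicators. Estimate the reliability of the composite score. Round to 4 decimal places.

0.8367

Var(A+L+E) = 3 + 2·[0.61 + 0.17 + 0.20] = 3 + 1.96 = 4.96.
Because errors are independent across components, Cov(Tᵢ,Tⱼ) = Cov(Xᵢ,Xⱼ); the off-diagonal part of the true-score variance is the same as above.
True-score variance = [0.80 + 0.83 + 0.56] + 1.96 = 2.19 + 1.96 = 4.15.
Reliability = 4.15 / 4.96 = 0.8367.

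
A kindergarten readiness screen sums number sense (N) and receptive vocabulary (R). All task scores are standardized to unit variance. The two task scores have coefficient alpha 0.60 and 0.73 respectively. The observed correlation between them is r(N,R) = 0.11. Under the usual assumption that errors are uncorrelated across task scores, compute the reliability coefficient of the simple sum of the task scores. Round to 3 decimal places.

Var(N+R) = 2 + 2·[0.11] = 2 + 0.22 = 2.22.
With uncorrelated errors the cross-covariances are all true-score covariance, so they carry over unchanged; only the diagonal terms shrink to ρᵢσᵢ².
True-score variance = [0.60 + 0.73] + 0.22 = 1.33 + 0.22 = 1.55.
Reliability = 1.55 / 2.22 = 0.698.

0.698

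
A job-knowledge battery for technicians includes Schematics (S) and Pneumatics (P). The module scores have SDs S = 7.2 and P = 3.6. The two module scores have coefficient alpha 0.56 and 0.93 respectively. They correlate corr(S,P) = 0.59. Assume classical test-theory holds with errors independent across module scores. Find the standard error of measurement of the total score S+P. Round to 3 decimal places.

Var(total) = 64.8 + 30.5856 = 95.3856.
True-score variance = 41.0832 + 30.5856 = 71.6688, so reliability = 0.7514.
Error variance = 95.3856 − 71.6688 = 23.7168; SEM = √23.7168 = 4.870.

4.870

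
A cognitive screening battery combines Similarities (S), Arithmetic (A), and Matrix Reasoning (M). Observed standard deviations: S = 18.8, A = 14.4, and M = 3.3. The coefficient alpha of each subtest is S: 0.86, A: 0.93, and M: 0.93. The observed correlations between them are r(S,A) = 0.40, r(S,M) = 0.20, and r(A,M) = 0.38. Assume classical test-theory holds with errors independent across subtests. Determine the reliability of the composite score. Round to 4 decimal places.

0.9237

Var(S+A+M) = 18.8² + 14.4² + 3.3² + 2·[18.8·14.4·0.40 + 18.8·3.3·0.20 + 14.4·3.3·0.38] = 571.69 + 277.507 = 849.197.
Under uncorrelated errors the observed covariances equal the true-score covariances, so only the own-variance terms attenuate.
True-score variance = [18.8²·0.86 + 14.4²·0.93 + 3.3²·0.93] + 277.507 = 506.931 + 277.507 = 784.438.
Reliability = 784.438 / 849.197 = 0.9237.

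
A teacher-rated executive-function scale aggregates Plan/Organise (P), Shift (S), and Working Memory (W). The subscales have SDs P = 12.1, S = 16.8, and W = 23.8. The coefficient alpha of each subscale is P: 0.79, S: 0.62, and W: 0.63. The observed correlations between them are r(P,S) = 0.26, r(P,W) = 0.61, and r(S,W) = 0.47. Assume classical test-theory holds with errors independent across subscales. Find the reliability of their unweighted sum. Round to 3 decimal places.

0.810

Var(P+S+W) = 12.1² + 16.8² + 23.8² + 2·[12.1·16.8·0.26 + 12.1·23.8·0.61 + 16.8·23.8·0.47] = 995.09 + 832.891 = 1827.98.
With uncorrelated errors the cross-covariances are all true-score covariance, so they carry over unchanged; only the diagonal terms shrink to ρᵢσᵢ².
True-score variance = [12.1²·0.79 + 16.8²·0.62 + 23.8²·0.63] + 832.891 = 647.51 + 832.891 = 1480.4.
Reliability = 1480.4 / 1827.98 = 0.810.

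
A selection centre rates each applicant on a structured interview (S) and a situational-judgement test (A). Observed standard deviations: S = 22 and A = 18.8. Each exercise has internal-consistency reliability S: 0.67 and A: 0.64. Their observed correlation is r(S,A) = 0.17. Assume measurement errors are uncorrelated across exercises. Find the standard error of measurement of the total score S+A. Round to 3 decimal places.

Var(total) = 837.44 + 140.624 = 978.064.
True-score variance = 550.482 + 140.624 = 691.106, so reliability = 0.7066.
Error variance = 978.064 − 691.106 = 286.958; SEM = √286.958 = 16.940.

16.940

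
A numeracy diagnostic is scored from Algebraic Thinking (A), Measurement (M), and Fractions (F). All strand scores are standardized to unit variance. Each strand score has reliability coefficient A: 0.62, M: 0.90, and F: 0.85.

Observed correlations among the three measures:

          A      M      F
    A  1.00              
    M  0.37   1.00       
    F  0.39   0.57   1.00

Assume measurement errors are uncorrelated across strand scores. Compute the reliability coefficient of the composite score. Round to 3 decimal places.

Var(A+M+F) = 3 + 2·[0.37 + 0.39 + 0.57] = 3 + 2.66 = 5.66.
With uncorrelated errors the cross-covariances are all true-score covariance, so they carry over unchanged; only the diagonal terms shrink to ρᵢσᵢ².
True-score variance = [0.62 + 0.90 + 0.85] + 2.66 = 2.37 + 2.66 = 5.03.
Reliability = 5.03 / 5.66 = 0.889.

0.889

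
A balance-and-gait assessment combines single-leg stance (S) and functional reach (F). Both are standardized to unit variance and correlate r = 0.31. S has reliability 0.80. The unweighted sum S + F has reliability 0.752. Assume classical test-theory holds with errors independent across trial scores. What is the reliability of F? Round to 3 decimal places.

Var(S+F) = 2 + 2·0.31 = 2.620.
True-score variance = ρ_S + ρ_F + 2·0.31, so 0.752 = (0.80 + ρ_F + 0.62) / 2.620.
ρ_F = 0.752·2.620 − 0.80 − 0.62 = 0.550.

0.550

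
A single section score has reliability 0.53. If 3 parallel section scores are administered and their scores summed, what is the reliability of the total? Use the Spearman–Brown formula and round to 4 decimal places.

0.7718

ρ_k = kρ / (1 + (k−1)ρ) = 3·0.53 / (1 + 2·0.53) = 1.590 / 2.060 = 0.7718.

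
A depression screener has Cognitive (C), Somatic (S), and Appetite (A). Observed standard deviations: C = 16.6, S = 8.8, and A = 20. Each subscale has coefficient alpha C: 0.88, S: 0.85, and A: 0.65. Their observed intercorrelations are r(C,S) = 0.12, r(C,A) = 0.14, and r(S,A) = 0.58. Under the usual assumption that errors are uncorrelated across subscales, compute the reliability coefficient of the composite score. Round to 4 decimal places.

Var(C+S+A) = 16.6² + 8.8² + 20² + 2·[16.6·8.8·0.12 + 16.6·20·0.14 + 8.8·20·0.58] = 753 + 332.179 = 1085.18.
Because errors are independent across components, Cov(Tᵢ,Tⱼ) = Cov(Xᵢ,Xⱼ); the off-diagonal part of the true-score variance is the same as above.
True-score variance = [16.6²·0.88 + 8.8²·0.85 + 20²·0.65] + 332.179 = 568.317 + 332.179 = 900.496.
Reliability = 900.496 / 1085.18 = 0.8298.

0.8298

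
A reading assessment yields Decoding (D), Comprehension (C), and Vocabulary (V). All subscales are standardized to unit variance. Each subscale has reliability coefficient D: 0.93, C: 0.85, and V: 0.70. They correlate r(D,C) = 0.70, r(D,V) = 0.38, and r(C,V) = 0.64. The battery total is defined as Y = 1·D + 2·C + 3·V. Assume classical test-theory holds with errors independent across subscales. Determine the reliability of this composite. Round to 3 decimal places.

0.874

Var(Y) = 1 + 2² + 3² + 2·[2·0.70 + 3·0.38 + 6·0.64] = 14 + 12.76 = 26.76.
Because errors are independent across components, Cov(Tᵢ,Tⱼ) = Cov(Xᵢ,Xⱼ); the off-diagonal part of the true-score variance is the same as above.
True-score variance = [0.93 + 2²·0.85 + 3²·0.70] + 12.76 = 10.63 + 12.76 = 23.39.
Reliability = 23.39 / 26.76 = 0.874.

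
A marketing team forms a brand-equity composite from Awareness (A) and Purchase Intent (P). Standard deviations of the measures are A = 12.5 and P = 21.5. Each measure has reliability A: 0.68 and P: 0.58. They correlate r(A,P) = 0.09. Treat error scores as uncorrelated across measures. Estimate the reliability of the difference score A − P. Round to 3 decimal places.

0.572

Var(A−P) = 12.5² + 21.5² − 2·12.5·21.5·0.09 = 618.5 − 48.375 = 570.125.
Because errors are independent across components, Cov(Tᵢ,Tⱼ) = Cov(Xᵢ,Xⱼ); the off-diagonal part of the true-score variance is the same as above.
True-score variance = [12.5²·0.68 + 21.5²·0.58] − 48.375 = 374.355 − 48.375 = 325.98.
Reliability = 325.98 / 570.125 = 0.572.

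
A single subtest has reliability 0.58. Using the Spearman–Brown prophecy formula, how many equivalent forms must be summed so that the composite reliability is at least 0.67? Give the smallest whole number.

k ≥ ρ*(1−ρ₁)/(ρ₁(1−ρ*)) = 0.67·0.42 / (0.58·0.33) = 1.470.
Smallest integer k = 2.

2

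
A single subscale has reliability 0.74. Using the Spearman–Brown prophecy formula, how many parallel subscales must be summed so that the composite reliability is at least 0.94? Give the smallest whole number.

6

k ≥ ρ*(1−ρ₁)/(ρ₁(1−ρ*)) = 0.94·0.26 / (0.74·0.06) = 5.505.
Smallest integer k = 6.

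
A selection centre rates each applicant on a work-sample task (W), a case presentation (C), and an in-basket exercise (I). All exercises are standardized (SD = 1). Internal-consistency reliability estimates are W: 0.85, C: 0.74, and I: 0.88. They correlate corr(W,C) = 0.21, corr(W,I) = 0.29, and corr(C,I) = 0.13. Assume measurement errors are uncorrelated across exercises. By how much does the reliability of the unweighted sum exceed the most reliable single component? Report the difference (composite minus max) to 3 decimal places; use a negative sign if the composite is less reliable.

-0.004

Var(sum) = 3 + 1.26 = 4.26; true-score variance = 2.47 + 1.26 = 3.73; composite reliability = 0.8756.
Max component reliability = 0.8800.
Difference = 0.8756 − 0.8800 = -0.004.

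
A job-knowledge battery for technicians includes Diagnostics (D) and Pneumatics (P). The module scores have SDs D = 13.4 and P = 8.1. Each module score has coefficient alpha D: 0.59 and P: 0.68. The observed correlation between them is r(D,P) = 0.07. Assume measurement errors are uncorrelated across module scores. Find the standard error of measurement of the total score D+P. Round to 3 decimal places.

9.727

Var(total) = 245.17 + 15.1956 = 260.366.
True-score variance = 150.555 + 15.1956 = 165.751, so reliability = 0.6366.
Error variance = 260.366 − 165.751 = 94.6148; SEM = √94.6148 = 9.727.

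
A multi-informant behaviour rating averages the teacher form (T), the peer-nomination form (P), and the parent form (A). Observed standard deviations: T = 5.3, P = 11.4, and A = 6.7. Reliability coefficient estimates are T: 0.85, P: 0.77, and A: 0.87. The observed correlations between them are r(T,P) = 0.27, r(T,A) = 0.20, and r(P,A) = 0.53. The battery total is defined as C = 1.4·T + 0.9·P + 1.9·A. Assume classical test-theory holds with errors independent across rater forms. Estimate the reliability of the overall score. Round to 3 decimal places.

0.901

Var(C) = 1.4²·5.3² + 0.9²·11.4² + 1.9²·6.7² + 2·[1.26·5.3·11.4·0.27 + 2.66·5.3·6.7·0.20 + 1.71·11.4·6.7·0.53] = 322.377 + 217.339 = 539.716.
With uncorrelated errors the cross-covariances are all true-score covariance, so they carry over unchanged; only the diagonal terms shrink to ρᵢσᵢ².
True-score variance = [1.4²·5.3²·0.85 + 0.9²·11.4²·0.77 + 1.9²·6.7²·0.87] + 217.339 = 268.84 + 217.339 = 486.179.
Reliability = 486.179 / 539.716 = 0.901.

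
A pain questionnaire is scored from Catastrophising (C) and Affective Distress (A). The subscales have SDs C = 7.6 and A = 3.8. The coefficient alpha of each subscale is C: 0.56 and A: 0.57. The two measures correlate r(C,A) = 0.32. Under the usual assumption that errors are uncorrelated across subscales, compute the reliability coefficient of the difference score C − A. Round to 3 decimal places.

Var(C−A) = 7.6² + 3.8² − 2·7.6·3.8·0.32 = 72.2 − 18.4832 = 53.7168.
Because errors are independent across components, Cov(Tᵢ,Tⱼ) = Cov(Xᵢ,Xⱼ); the off-diagonal part of the true-score variance is the same as above.
True-score variance = [7.6²·0.56 + 3.8²·0.57] − 18.4832 = 40.5764 − 18.4832 = 22.0932.
Reliability = 22.0932 / 53.7168 = 0.411.

0.411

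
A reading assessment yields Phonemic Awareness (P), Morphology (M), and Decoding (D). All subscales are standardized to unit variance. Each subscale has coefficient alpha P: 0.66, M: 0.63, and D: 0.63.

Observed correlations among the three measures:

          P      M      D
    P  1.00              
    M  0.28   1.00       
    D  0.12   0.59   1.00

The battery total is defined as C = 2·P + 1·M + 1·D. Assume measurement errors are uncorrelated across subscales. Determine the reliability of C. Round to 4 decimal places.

0.7608

Var(C) = 2² + 1 + 1 + 2·[2·0.28 + 2·0.12 + 0.59] = 6 + 2.78 = 8.78.
With uncorrelated errors the cross-covariances are all true-score covariance, so they carry over unchanged; only the diagonal terms shrink to ρᵢσᵢ².
True-score variance = [2²·0.66 + 0.63 + 0.63] + 2.78 = 3.9 + 2.78 = 6.68.
Reliability = 6.68 / 8.78 = 0.7608.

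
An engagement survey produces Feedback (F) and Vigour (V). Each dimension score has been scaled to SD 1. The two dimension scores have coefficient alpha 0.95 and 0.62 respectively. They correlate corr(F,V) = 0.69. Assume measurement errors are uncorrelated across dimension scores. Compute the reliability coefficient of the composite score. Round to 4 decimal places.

0.8728

Var(F+V) = 2 + 2·[0.69] = 2 + 1.38 = 3.38.
Because errors are independent across components, Cov(Tᵢ,Tⱼ) = Cov(Xᵢ,Xⱼ); the off-diagonal part of the true-score variance is the same as above.
True-score variance = [0.95 + 0.62] + 1.38 = 1.57 + 1.38 = 2.95.
Reliability = 2.95 / 3.38 = 0.8728.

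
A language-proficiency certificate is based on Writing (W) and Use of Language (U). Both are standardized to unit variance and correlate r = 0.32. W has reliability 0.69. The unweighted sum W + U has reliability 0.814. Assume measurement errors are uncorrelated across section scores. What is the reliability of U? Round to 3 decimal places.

Var(W+U) = 2 + 2·0.32 = 2.640.
True-score variance = ρ_W + ρ_U + 2·0.32, so 0.814 = (0.69 + ρ_U + 0.64) / 2.640.
ρ_U = 0.814·2.640 − 0.69 − 0.64 = 0.819.

0.819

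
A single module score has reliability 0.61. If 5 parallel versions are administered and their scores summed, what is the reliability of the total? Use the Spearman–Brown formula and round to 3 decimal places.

ρ_k = kρ / (1 + (k−1)ρ) = 5·0.61 / (1 + 4·0.61) = 3.050 / 3.440 = 0.887.

0.887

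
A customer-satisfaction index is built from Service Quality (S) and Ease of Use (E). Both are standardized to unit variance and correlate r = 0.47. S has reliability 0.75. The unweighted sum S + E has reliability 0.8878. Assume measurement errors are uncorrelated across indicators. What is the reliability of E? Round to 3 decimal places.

Var(S+E) = 2 + 2·0.47 = 2.940.
True-score variance = ρ_S + ρ_E + 2·0.47, so 0.8878 = (0.75 + ρ_E + 0.94) / 2.940.
ρ_E = 0.8878·2.940 − 0.75 − 0.94 = 0.920.

0.920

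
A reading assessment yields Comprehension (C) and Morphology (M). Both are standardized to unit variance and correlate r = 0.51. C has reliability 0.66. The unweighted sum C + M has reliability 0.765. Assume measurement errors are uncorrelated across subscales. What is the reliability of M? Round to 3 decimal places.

Var(C+M) = 2 + 2·0.51 = 3.020.
True-score variance = ρ_C + ρ_M + 2·0.51, so 0.765 = (0.66 + ρ_M + 1.02) / 3.020.
ρ_M = 0.765·3.020 − 0.66 − 1.02 = 0.630.

0.630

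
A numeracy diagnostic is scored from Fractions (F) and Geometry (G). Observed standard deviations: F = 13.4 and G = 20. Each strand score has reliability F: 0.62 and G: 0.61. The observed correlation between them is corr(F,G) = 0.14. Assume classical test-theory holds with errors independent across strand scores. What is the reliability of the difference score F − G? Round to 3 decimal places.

0.556

Var(F−G) = 13.4² + 20² − 2·13.4·20·0.14 = 579.56 − 75.04 = 504.52.
With uncorrelated errors the cross-covariances are all true-score covariance, so they carry over unchanged; only the diagonal terms shrink to ρᵢσᵢ².
True-score variance = [13.4²·0.62 + 20²·0.61] − 75.04 = 355.327 − 75.04 = 280.287.
Reliability = 280.287 / 504.52 = 0.556.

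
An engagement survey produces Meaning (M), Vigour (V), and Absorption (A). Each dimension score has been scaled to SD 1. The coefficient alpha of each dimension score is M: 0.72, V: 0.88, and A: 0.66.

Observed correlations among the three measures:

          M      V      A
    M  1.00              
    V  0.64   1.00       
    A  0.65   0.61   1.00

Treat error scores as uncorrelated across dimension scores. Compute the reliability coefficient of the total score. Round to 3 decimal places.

0.891

Var(M+V+A) = 3 + 2·[0.64 + 0.65 + 0.61] = 3 + 3.8 = 6.8.
Under uncorrelated errors the observed covariances equal the true-score covariances, so only the own-variance terms attenuate.
True-score variance = [0.72 + 0.88 + 0.66] + 3.8 = 2.26 + 3.8 = 6.06.
Reliability = 6.06 / 6.8 = 0.891.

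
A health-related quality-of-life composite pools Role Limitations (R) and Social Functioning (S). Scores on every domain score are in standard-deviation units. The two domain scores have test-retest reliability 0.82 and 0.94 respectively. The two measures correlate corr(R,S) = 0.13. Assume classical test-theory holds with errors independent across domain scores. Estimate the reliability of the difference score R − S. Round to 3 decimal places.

0.862

Var(R−S) = 1 + 1 − 2·0.13 = 2 − 0.26 = 1.74.
Because errors are independent across components, Cov(Tᵢ,Tⱼ) = Cov(Xᵢ,Xⱼ); the off-diagonal part of the true-score variance is the same as above.
True-score variance = [0.82 + 0.94] − 0.26 = 1.76 − 0.26 = 1.5.
Reliability = 1.5 / 1.74 = 0.862.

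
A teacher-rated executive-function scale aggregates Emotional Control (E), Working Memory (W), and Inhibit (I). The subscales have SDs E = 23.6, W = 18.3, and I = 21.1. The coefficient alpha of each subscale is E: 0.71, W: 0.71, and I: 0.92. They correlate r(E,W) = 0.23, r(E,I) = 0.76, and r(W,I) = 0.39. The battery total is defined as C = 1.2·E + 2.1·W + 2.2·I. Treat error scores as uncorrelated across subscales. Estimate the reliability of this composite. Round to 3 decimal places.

0.900

Var(C) = 1.2²·23.6² + 2.1²·18.3² + 2.2²·21.1² + 2·[2.52·23.6·18.3·0.23 + 2.64·23.6·21.1·0.76 + 4.62·18.3·21.1·0.39] = 4433.7 + 3890.31 = 8324.01.
Because errors are independent across components, Cov(Tᵢ,Tⱼ) = Cov(Xᵢ,Xⱼ); the off-diagonal part of the true-score variance is the same as above.
True-score variance = [1.2²·23.6²·0.71 + 2.1²·18.3²·0.71 + 2.2²·21.1²·0.92] + 3890.31 = 3600.44 + 3890.31 = 7490.75.
Reliability = 7490.75 / 8324.01 = 0.900.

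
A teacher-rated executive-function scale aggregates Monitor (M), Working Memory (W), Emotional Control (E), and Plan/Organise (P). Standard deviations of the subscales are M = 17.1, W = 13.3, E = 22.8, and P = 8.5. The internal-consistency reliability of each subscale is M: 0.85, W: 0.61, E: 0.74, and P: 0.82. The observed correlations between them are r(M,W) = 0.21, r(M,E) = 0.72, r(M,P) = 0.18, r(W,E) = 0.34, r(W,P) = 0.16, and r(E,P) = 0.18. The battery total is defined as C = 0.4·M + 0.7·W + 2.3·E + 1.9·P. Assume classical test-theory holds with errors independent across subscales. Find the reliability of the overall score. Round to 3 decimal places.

Var(C) = 0.4²·17.1² + 0.7²·13.3² + 2.3²·22.8² + 1.9²·8.5² + 2·[0.28·17.1·13.3·0.21 + 0.92·17.1·22.8·0.72 + 0.76·17.1·8.5·0.18 + 1.61·13.3·22.8·0.34 + 1.33·13.3·8.5·0.16 + 4.37·22.8·8.5·0.18] = 3144.24 + 1268.01 = 4412.25.
Because errors are independent across components, Cov(Tᵢ,Tⱼ) = Cov(Xᵢ,Xⱼ); the off-diagonal part of the true-score variance is the same as above.
True-score variance = [0.4²·17.1²·0.85 + 0.7²·13.3²·0.61 + 2.3²·22.8²·0.74 + 1.9²·8.5²·0.82] + 1268.01 = 2341.48 + 1268.01 = 3609.49.
Reliability = 3609.49 / 4412.25 = 0.818.

0.818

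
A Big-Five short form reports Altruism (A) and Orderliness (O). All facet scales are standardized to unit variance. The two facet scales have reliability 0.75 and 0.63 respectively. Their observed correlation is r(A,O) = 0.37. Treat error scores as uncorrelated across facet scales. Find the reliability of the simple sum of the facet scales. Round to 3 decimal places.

Var(A+O) = 2 + 2·[0.37] = 2 + 0.74 = 2.74.
Because errors are independent across components, Cov(Tᵢ,Tⱼ) = Cov(Xᵢ,Xⱼ); the off-diagonal part of the true-score variance is the same as above.
True-score variance = [0.75 + 0.63] + 0.74 = 1.38 + 0.74 = 2.12.
Reliability = 2.12 / 2.74 = 0.774.

0.774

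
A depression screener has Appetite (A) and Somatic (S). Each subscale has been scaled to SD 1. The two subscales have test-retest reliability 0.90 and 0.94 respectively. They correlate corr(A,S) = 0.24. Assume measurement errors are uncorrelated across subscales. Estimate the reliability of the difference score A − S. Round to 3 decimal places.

0.895

Var(A−S) = 1 + 1 − 2·0.24 = 2 − 0.48 = 1.52.
With uncorrelated errors the cross-covariances are all true-score covariance, so they carry over unchanged; only the diagonal terms shrink to ρᵢσᵢ².
True-score variance = [0.90 + 0.94] − 0.48 = 1.84 − 0.48 = 1.36.
Reliability = 1.36 / 1.52 = 0.895.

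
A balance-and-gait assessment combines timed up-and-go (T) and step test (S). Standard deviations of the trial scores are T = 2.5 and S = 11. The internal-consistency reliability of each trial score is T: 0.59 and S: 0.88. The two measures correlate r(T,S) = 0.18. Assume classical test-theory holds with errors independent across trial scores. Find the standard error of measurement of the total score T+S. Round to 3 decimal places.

Var(total) = 127.25 + 9.9 = 137.15.
True-score variance = 110.168 + 9.9 = 120.068, so reliability = 0.8754.
Error variance = 137.15 − 120.068 = 17.0825; SEM = √17.0825 = 4.133.

4.133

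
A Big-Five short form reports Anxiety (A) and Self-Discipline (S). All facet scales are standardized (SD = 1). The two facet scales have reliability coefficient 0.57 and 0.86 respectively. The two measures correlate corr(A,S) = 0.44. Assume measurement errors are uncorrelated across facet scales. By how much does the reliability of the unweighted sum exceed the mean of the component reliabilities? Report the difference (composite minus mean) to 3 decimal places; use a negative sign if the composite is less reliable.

0.087

Var(sum) = 2 + 0.88 = 2.88; true-score variance = 1.43 + 0.88 = 2.31; composite reliability = 0.8021.
Mean component reliability = 0.7150.
Difference = 0.8021 − 0.7150 = 0.087.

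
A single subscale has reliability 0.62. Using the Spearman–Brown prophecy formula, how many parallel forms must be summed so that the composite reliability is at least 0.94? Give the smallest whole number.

k ≥ ρ*(1−ρ₁)/(ρ₁(1−ρ*)) = 0.94·0.38 / (0.62·0.06) = 9.602.
Smallest integer k = 10.

10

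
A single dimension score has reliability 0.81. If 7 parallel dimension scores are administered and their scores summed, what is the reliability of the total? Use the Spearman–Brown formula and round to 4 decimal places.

ρ_k = kρ / (1 + (k−1)ρ) = 7·0.81 / (1 + 6·0.81) = 5.670 / 5.860 = 0.9676.

0.9676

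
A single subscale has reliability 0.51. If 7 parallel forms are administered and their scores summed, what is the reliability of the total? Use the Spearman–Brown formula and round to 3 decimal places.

0.879

ρ_k = kρ / (1 + (k−1)ρ) = 7·0.51 / (1 + 6·0.51) = 3.570 / 4.060 = 0.879.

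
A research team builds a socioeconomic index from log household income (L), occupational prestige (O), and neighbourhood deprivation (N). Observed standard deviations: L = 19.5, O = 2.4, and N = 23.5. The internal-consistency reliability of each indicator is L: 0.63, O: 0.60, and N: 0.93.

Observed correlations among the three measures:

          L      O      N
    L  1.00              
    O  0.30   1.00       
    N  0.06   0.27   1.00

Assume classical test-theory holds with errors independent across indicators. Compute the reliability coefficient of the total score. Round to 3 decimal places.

0.827

Var(L+O+N) = 19.5² + 2.4² + 23.5² + 2·[19.5·2.4·0.30 + 19.5·23.5·0.06 + 2.4·23.5·0.27] = 938.26 + 113.526 = 1051.79.
With uncorrelated errors the cross-covariances are all true-score covariance, so they carry over unchanged; only the diagonal terms shrink to ρᵢσᵢ².
True-score variance = [19.5²·0.63 + 2.4²·0.60 + 23.5²·0.93] + 113.526 = 756.606 + 113.526 = 870.132.
Reliability = 870.132 / 1051.79 = 0.827.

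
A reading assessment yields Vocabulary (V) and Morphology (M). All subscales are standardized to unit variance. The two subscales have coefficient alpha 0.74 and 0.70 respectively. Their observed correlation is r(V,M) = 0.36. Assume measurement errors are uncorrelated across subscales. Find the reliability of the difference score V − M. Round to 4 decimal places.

0.5625

Var(V−M) = 1 + 1 − 2·0.36 = 2 − 0.72 = 1.28.
With uncorrelated errors the cross-covariances are all true-score covariance, so they carry over unchanged; only the diagonal terms shrink to ρᵢσᵢ².
True-score variance = [0.74 + 0.70] − 0.72 = 1.44 − 0.72 = 0.72.
Reliability = 0.72 / 1.28 = 0.5625.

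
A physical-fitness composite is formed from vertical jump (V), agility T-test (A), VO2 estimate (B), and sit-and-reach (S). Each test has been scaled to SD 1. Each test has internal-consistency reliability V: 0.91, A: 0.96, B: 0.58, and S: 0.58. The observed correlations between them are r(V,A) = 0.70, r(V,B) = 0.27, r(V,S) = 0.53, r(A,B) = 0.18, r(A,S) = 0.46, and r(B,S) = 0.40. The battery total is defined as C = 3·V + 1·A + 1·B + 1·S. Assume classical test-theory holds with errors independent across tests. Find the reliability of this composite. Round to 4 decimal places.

0.9268

Var(C) = 3² + 1 + 1 + 1 + 2·[3·0.70 + 3·0.27 + 3·0.53 + 0.18 + 0.46 + 0.40] = 12 + 11.08 = 23.08.
Under uncorrelated errors the observed covariances equal the true-score covariances, so only the own-variance terms attenuate.
True-score variance = [3²·0.91 + 0.96 + 0.58 + 0.58] + 11.08 = 10.31 + 11.08 = 21.39.
Reliability = 21.39 / 23.08 = 0.9268.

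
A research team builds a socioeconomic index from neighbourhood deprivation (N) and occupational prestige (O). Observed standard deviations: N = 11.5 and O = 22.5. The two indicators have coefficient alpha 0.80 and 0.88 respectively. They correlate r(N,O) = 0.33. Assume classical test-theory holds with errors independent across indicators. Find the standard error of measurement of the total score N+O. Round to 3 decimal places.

Var(total) = 638.5 + 170.775 = 809.275.
True-score variance = 551.3 + 170.775 = 722.075, so reliability = 0.8922.
Error variance = 809.275 − 722.075 = 87.2; SEM = √87.2 = 9.338.

9.338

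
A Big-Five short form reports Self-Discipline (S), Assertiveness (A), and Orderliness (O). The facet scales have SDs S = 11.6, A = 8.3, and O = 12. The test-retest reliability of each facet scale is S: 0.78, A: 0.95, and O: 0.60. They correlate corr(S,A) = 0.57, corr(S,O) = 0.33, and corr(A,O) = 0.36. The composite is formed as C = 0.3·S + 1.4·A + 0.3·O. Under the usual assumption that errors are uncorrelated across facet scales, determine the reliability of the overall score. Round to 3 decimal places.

0.940

Var(C) = 0.3²·11.6² + 1.4²·8.3² + 0.3²·12² + 2·[0.42·11.6·8.3·0.57 + 0.09·11.6·12·0.33 + 0.42·8.3·12·0.36] = 160.095 + 84.4864 = 244.581.
Because errors are independent across components, Cov(Tᵢ,Tⱼ) = Cov(Xᵢ,Xⱼ); the off-diagonal part of the true-score variance is the same as above.
True-score variance = [0.3²·11.6²·0.78 + 1.4²·8.3²·0.95 + 0.3²·12²·0.60] + 84.4864 = 145.495 + 84.4864 = 229.982.
Reliability = 229.982 / 244.581 = 0.940.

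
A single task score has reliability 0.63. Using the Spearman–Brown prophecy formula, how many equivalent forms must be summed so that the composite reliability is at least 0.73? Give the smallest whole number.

2

k ≥ ρ*(1−ρ₁)/(ρ₁(1−ρ*)) = 0.73·0.37 / (0.63·0.27) = 1.588.
Smallest integer k = 2.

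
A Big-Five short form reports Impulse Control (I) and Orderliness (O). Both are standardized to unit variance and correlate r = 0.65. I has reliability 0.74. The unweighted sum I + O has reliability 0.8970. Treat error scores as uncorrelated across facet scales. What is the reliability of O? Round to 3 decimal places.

Var(I+O) = 2 + 2·0.65 = 3.300.
True-score variance = ρ_I + ρ_O + 2·0.65, so 0.8970 = (0.74 + ρ_O + 1.30) / 3.300.
ρ_O = 0.8970·3.300 − 0.74 − 1.30 = 0.920.

0.920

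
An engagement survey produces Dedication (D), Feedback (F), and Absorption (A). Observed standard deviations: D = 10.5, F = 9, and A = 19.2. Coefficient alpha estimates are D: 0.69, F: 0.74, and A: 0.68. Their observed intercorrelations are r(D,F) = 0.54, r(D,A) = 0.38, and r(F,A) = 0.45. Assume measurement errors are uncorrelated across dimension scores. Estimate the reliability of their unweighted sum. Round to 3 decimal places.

0.822

Var(D+F+A) = 10.5² + 9² + 19.2² + 2·[10.5·9·0.54 + 10.5·19.2·0.38 + 9·19.2·0.45] = 559.89 + 410.796 = 970.686.
Because errors are independent across components, Cov(Tᵢ,Tⱼ) = Cov(Xᵢ,Xⱼ); the off-diagonal part of the true-score variance is the same as above.
True-score variance = [10.5²·0.69 + 9²·0.74 + 19.2²·0.68] + 410.796 = 386.688 + 410.796 = 797.484.
Reliability = 797.484 / 970.686 = 0.822.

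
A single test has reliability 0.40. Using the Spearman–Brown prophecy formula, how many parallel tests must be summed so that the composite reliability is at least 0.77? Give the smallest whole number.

k ≥ ρ*(1−ρ₁)/(ρ₁(1−ρ*)) = 0.77·0.60 / (0.40·0.23) = 5.022.
Smallest integer k = 6.

6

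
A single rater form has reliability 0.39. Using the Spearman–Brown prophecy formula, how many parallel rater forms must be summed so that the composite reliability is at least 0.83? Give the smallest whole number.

k ≥ ρ*(1−ρ₁)/(ρ₁(1−ρ*)) = 0.83·0.61 / (0.39·0.17) = 7.637.
Smallest integer k = 8.

8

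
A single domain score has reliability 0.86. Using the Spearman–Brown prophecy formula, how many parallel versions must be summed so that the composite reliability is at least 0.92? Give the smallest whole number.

k ≥ ρ*(1−ρ₁)/(ρ₁(1−ρ*)) = 0.92·0.14 / (0.86·0.08) = 1.872.
Smallest integer k = 2.

2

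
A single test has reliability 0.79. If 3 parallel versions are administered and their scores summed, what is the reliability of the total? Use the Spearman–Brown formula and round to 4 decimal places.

0.9186

ρ_k = kρ / (1 + (k−1)ρ) = 3·0.79 / (1 + 2·0.79) = 2.370 / 2.580 = 0.9186.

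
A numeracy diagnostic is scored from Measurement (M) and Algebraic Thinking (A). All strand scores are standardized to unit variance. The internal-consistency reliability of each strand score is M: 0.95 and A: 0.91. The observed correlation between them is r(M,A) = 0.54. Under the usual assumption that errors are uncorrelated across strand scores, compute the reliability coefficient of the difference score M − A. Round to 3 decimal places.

Var(M−A) = 1 + 1 − 2·0.54 = 2 − 1.08 = 0.92.
With uncorrelated errors the cross-covariances are all true-score covariance, so they carry over unchanged; only the diagonal terms shrink to ρᵢσᵢ².
True-score variance = [0.95 + 0.91] − 1.08 = 1.86 − 1.08 = 0.78.
Reliability = 0.78 / 0.92 = 0.848.

0.848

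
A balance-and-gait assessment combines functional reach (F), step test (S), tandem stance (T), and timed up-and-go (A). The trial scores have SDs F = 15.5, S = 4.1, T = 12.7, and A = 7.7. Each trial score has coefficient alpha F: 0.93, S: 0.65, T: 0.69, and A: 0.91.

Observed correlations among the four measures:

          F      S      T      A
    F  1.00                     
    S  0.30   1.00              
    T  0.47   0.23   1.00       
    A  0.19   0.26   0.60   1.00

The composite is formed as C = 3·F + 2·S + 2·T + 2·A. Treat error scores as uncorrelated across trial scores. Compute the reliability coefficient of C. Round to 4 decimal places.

0.9260

Var(C) = 3²·15.5² + 2²·4.1² + 2²·12.7² + 2²·7.7² + 2·[6·15.5·4.1·0.30 + 6·15.5·12.7·0.47 + 6·15.5·7.7·0.19 + 4·4.1·12.7·0.23 + 4·4.1·7.7·0.26 + 4·12.7·7.7·0.60] = 3111.81 + 2242 = 5353.81.
With uncorrelated errors the cross-covariances are all true-score covariance, so they carry over unchanged; only the diagonal terms shrink to ρᵢσᵢ².
True-score variance = [3²·15.5²·0.93 + 2²·4.1²·0.65 + 2²·12.7²·0.69 + 2²·7.7²·0.91] + 2242 = 2715.57 + 2242 = 4957.57.
Reliability = 4957.57 / 5353.81 = 0.9260.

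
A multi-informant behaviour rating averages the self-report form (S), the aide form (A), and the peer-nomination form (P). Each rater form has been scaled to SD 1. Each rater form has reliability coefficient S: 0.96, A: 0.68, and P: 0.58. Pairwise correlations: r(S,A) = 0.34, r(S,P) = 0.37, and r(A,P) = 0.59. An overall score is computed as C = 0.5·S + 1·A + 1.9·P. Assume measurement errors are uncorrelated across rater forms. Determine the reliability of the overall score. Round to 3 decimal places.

0.773

Var(C) = 0.5² + 1 + 1.9² + 2·[0.5·0.34 + 0.95·0.37 + 1.9·0.59] = 4.86 + 3.285 = 8.145.
With uncorrelated errors the cross-covariances are all true-score covariance, so they carry over unchanged; only the diagonal terms shrink to ρᵢσᵢ².
True-score variance = [0.5²·0.96 + 0.68 + 1.9²·0.58] + 3.285 = 3.0138 + 3.285 = 6.2988.
Reliability = 6.2988 / 8.145 = 0.773.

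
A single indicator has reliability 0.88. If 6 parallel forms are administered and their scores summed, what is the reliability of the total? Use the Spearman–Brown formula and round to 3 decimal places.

0.978

ρ_k = kρ / (1 + (k−1)ρ) = 6·0.88 / (1 + 5·0.88) = 5.280 / 5.400 = 0.978.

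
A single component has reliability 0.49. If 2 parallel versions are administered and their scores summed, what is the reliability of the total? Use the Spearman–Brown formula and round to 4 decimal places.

ρ_k = kρ / (1 + (k−1)ρ) = 2·0.49 / (1 + 1·0.49) = 0.980 / 1.490 = 0.6577.

0.6577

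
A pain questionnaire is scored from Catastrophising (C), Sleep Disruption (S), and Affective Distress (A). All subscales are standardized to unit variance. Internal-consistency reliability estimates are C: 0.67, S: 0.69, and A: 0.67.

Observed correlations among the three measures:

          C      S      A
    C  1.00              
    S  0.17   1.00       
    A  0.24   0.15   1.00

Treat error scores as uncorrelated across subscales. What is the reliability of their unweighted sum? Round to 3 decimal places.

Var(C+S+A) = 3 + 2·[0.17 + 0.24 + 0.15] = 3 + 1.12 = 4.12.
Under uncorrelated errors the observed covariances equal the true-score covariances, so only the own-variance terms attenuate.
True-score variance = [0.67 + 0.69 + 0.67] + 1.12 = 2.03 + 1.12 = 3.15.
Reliability = 3.15 / 4.12 = 0.765.

0.765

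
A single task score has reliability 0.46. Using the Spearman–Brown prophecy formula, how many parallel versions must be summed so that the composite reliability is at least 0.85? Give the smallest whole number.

7

k ≥ ρ*(1−ρ₁)/(ρ₁(1−ρ*)) = 0.85·0.54 / (0.46·0.15) = 6.652.
Smallest integer k = 7.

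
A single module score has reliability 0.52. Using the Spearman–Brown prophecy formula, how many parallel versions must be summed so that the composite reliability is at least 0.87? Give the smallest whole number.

k ≥ ρ*(1−ρ₁)/(ρ₁(1−ρ*)) = 0.87·0.48 / (0.52·0.13) = 6.178.
Smallest integer k = 7.

7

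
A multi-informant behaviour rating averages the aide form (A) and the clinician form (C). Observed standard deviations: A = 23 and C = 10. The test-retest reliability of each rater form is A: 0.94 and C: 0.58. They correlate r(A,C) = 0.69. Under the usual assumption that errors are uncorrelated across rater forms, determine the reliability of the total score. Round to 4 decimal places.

0.9221

Var(A+C) = 23² + 10² + 2·[23·10·0.69] = 629 + 317.4 = 946.4.
Under uncorrelated errors the observed covariances equal the true-score covariances, so only the own-variance terms attenuate.
True-score variance = [23²·0.94 + 10²·0.58] + 317.4 = 555.26 + 317.4 = 872.66.
Reliability = 872.66 / 946.4 = 0.9221.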